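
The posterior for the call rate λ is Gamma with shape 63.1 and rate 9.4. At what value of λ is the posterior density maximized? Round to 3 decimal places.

Mode = (α−1)/β = 62.1/9.4 = 6.606.
Mean = α/β = 63.1/9.4 = 6.713.
This is the posterior mode — the MAP estimate.

6.606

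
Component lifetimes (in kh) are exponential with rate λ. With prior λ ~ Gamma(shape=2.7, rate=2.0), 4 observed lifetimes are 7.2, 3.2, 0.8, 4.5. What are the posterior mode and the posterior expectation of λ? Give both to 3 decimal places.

Σ times = 15.7. Posterior: Gamma(shape = 2.7+4 = 6.7, rate = 2.0+15.7 = 17.7).
Mode = (α−1)/β = 5.7/17.7 = 0.322.
Mean = α/β = 6.7/17.7 = 0.379.

posterior mode = 0.322, posterior expectation = 0.379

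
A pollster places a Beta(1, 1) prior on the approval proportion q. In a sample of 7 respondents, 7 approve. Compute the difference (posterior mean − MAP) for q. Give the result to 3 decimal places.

Posterior: Beta(1+7, 1+0) = Beta(8, 1).
Since β = 1 ≤ 1 and α > 1, the Beta density is monotone increasing on [0,1]; the mode is at 1.
Mean = 8/(8+1) = 0.889.
Difference = 0.889 − 1.000 = -0.111.
Left-skewed posterior ⇒ mean < mode.

-0.111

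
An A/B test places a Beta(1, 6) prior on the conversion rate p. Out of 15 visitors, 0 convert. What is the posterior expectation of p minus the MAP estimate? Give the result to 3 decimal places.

Posterior: Beta(1+0, 6+15) = Beta(1, 21).
Since α = 1 ≤ 1 and β > 1, the Beta density is monotone decreasing on [0,1]; the mode is at 0.
Mean = 1/(1+21) = 0.045.
Difference = 0.045 − 0.000 = 0.045.

0.045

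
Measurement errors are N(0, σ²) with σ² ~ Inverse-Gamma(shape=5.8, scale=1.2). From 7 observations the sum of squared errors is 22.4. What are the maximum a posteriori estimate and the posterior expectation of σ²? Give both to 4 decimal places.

Posterior: Inverse-Gamma(shape = 5.8+7/2 = 9.3, scale = 1.2+22.4/2 = 12.4).
Mode = β/(α+1) = 12.4/10.3 = 1.2039.
Mean = β/(α−1) = 12.4/8.3 = 1.4940.

σ²_MAP = 1.2039, E[σ²|data] = 1.4940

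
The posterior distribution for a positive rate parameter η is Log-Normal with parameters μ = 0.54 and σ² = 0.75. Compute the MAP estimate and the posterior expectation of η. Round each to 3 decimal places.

Mode = exp(μ − σ²) = exp(-0.21) = 0.811.
Mean = exp(μ + σ²/2) = exp(0.915) = 2.497.
Right-skewed posterior ⇒ mode < mean.

MAP = 0.811; posterior mean = 2.497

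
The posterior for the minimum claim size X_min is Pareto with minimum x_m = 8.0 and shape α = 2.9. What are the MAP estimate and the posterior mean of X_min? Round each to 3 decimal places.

The Pareto density is strictly decreasing on [x_m, ∞), so the mode is x_m = 8.000.
Mean = α·x_m/(α−1) = 2.9·8.0/1.9 = 12.211.

MAP = 8.000; posterior mean = 12.211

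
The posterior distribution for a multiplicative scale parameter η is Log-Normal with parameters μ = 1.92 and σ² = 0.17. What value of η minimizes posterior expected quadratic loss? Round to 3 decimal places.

Mode = exp(μ − σ²) = exp(1.75) = 5.755.
Mean = exp(μ + σ²/2) = exp(2.005) = 7.426.
Quadratic loss ⇒ the optimal estimator is the posterior mean.

7.426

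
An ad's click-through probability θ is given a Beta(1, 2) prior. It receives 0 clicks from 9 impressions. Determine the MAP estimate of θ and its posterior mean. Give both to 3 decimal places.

Posterior: Beta(1+0, 2+9) = Beta(1, 11).
Since α = 1 ≤ 1 and β > 1, the Beta density is monotone decreasing on [0,1]; the mode is at 0.
Mean = 1/(1+11) = 0.083.

MAP: 0.000. Posterior mean: 0.083.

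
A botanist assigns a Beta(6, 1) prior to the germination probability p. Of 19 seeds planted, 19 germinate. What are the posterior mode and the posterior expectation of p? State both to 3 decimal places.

MAP: 1.000. Posterior mean: 0.962.

Posterior: Beta(6+19, 1+0) = Beta(25, 1).
Since β = 1 ≤ 1 and α > 1, the Beta density is monotone increasing on [0,1]; the mode is at 1.
Mean = 25/(25+1) = 0.962.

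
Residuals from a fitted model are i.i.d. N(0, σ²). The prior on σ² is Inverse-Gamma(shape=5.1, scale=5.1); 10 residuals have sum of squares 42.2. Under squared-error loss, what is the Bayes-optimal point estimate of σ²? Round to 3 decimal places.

Posterior: Inverse-Gamma(shape = 5.1+10/2 = 10.1, scale = 5.1+42.2/2 = 26.2).
Mode = β/(α+1) = 26.2/11.1 = 2.360.
Mean = β/(α−1) = 26.2/9.1 = 2.879.
Squared-error loss ⇒ the optimal estimator is the posterior mean.

2.879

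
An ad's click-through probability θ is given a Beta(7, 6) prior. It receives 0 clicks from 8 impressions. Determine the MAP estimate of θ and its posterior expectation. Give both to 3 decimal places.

Posterior: Beta(7+0, 6+8) = Beta(7, 14).
Mode = (7−1)/(7+14−2) = 6/19 = 0.316.
Mean = 7/(7+14) = 7/21 = 0.333.

MAP = 0.316, posterior mean = 0.333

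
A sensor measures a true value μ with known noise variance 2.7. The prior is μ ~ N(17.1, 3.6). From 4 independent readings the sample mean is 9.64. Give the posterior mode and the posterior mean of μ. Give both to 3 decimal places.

μ_MAP = 10.818, E[μ|data] = 10.818

Posterior for μ is Normal. Precision-weighted mean: (1/3.6·17.1 + 4/2.7·9.64) / (1/3.6 + 4/2.7) = 10.818.
A Normal posterior is symmetric, so mode = mean.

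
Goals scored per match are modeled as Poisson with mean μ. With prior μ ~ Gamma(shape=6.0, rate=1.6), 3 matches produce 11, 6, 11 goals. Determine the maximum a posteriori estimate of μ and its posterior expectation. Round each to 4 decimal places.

maximum a posteriori estimate = 7.1739, posterior expectation = 7.3913

Σ counts = 28. Posterior: Gamma(shape = 6.0+28 = 34.0, rate = 1.6+3 = 4.6).
Mode = (α−1)/β = 33.0/4.6 = 7.1739.
Mean = α/β = 34.0/4.6 = 7.3913.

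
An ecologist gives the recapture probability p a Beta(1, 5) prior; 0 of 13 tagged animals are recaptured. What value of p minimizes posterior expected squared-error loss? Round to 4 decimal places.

0.0526

Posterior: Beta(1+0, 5+13) = Beta(1, 18).
Since α = 1 ≤ 1 and β > 1, the Beta density is monotone decreasing on [0,1]; the mode is at 0.
Mean = 1/(1+18) = 0.0526.
Squared-error loss ⇒ the optimal estimator is the posterior mean.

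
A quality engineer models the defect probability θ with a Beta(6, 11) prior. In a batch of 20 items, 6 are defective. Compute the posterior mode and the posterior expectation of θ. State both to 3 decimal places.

posterior mode = 0.314, posterior expectation = 0.324

Posterior: Beta(6+6, 11+14) = Beta(12, 25).
Mode = (12−1)/(12+25−2) = 11/35 = 0.314.
Mean = 12/(12+25) = 12/37 = 0.324.
Right-skewed posterior ⇒ mode < mean.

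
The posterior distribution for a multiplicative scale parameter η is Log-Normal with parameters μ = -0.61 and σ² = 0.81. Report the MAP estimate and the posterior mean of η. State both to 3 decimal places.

MAP = 0.242, posterior mean = 0.815

Mode = exp(μ − σ²) = exp(-1.42) = 0.242.
Mean = exp(μ + σ²/2) = exp(-0.205) = 0.815.
Right-skewed posterior ⇒ mode < mean.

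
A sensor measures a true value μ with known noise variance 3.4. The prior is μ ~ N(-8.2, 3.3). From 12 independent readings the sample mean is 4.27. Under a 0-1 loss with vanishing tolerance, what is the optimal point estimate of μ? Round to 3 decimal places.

Posterior for μ is Normal. Precision-weighted mean: (1/3.3·-8.2 + 12/3.4·4.27) / (1/3.3 + 12/3.4) = 3.284.
A Normal posterior is symmetric, so mode = mean.
This is the posterior mode — the MAP estimate.

3.284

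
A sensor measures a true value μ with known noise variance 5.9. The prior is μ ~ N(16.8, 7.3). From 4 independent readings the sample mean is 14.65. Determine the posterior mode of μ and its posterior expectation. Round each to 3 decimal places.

MAP: 15.011. Posterior mean: 15.011.

Posterior for μ is Normal. Precision-weighted mean: (1/7.3·16.8 + 4/5.9·14.65) / (1/7.3 + 4/5.9) = 15.011.
A Normal posterior is symmetric, so mode = mean.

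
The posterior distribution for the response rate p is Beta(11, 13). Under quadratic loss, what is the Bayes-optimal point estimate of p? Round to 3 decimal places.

0.458

Mode = (11−1)/(11+13−2) = 10/22 = 0.455.
Mean = 11/(11+13) = 11/24 = 0.458.
Quadratic loss ⇒ the optimal estimator is the posterior mean.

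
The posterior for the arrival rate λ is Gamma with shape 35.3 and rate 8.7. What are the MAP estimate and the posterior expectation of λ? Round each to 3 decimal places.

Mode = (α−1)/β = 34.3/8.7 = 3.943.
Mean = α/β = 35.3/8.7 = 4.057.

MAP = 3.943, posterior mean = 4.057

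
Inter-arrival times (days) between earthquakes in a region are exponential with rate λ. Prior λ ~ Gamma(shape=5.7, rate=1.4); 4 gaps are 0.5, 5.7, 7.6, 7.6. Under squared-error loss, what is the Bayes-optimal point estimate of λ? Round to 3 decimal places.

Σ times = 21.4. Posterior: Gamma(shape = 5.7+4 = 9.7, rate = 1.4+21.4 = 22.8).
Mode = (α−1)/β = 8.7/22.8 = 0.382.
Mean = α/β = 9.7/22.8 = 0.425.
Squared-error loss ⇒ the optimal estimator is the posterior mean.

0.425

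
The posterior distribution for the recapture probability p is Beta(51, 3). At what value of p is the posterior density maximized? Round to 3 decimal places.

Mode = (51−1)/(51+3−2) = 50/52 = 0.962.
Mean = 51/(51+3) = 51/54 = 0.944.
This is the posterior mode — the MAP estimate.

0.962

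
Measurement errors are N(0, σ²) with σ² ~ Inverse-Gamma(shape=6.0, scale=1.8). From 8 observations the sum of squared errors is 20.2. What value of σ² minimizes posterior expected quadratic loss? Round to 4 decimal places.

1.3222

Posterior: Inverse-Gamma(shape = 6.0+8/2 = 10.0, scale = 1.8+20.2/2 = 11.9).
Mode = β/(α+1) = 11.9/11.0 = 1.0818.
Mean = β/(α−1) = 11.9/9.0 = 1.3222.
Quadratic loss ⇒ the optimal estimator is the posterior mean.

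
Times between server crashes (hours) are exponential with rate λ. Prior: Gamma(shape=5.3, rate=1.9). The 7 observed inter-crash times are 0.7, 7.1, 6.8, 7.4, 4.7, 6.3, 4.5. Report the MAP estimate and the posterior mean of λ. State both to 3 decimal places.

Σ times = 37.5. Posterior: Gamma(shape = 5.3+7 = 12.3, rate = 1.9+37.5 = 39.4).
Mode = (α−1)/β = 11.3/39.4 = 0.287.
Mean = α/β = 12.3/39.4 = 0.312.
Right-skewed posterior ⇒ mode < mean.

MAP = 0.287; posterior mean = 0.312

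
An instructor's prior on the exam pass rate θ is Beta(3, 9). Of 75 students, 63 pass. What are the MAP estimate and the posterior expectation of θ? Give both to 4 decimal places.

Posterior: Beta(3+63, 9+12) = Beta(66, 21).
Mode = (66−1)/(66+21−2) = 65/85 = 0.7647.
Mean = 66/(66+21) = 66/87 = 0.7586.

MAP estimate = 0.7647, posterior expectation = 0.7586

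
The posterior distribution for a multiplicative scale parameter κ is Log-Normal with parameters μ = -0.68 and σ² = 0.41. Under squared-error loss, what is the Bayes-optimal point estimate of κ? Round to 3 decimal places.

Mode = exp(μ − σ²) = exp(-1.09) = 0.336.
Mean = exp(μ + σ²/2) = exp(-0.475) = 0.622.
Squared-error loss ⇒ the optimal estimator is the posterior mean.

0.622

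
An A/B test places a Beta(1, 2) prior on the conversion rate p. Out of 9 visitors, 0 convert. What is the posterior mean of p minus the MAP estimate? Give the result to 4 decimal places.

0.0833

Posterior: Beta(1+0, 2+9) = Beta(1, 11).
Since α = 1 ≤ 1 and β > 1, the Beta density is monotone decreasing on [0,1]; the mode is at 0.
Mean = 1/(1+11) = 0.0833.
Difference = 0.0833 − 0.0000 = 0.0833.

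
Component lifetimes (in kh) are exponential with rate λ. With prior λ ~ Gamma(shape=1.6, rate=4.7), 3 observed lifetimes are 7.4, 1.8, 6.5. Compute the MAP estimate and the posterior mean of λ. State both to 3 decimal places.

MAP = 0.176; posterior mean = 0.225

Σ times = 15.7. Posterior: Gamma(shape = 1.6+3 = 4.6, rate = 4.7+15.7 = 20.4).
Mode = (α−1)/β = 3.6/20.4 = 0.176.
Mean = α/β = 4.6/20.4 = 0.225.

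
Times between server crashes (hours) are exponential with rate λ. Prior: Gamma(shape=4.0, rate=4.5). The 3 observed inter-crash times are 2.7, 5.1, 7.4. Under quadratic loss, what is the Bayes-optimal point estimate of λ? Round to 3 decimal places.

Σ times = 15.2. Posterior: Gamma(shape = 4.0+3 = 7.0, rate = 4.5+15.2 = 19.7).
Mode = (α−1)/β = 6.0/19.7 = 0.305.
Mean = α/β = 7.0/19.7 = 0.355.
Quadratic loss ⇒ the optimal estimator is the posterior mean.

0.355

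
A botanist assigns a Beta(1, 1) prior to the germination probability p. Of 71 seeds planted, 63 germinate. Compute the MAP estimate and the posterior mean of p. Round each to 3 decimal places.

Posterior: Beta(1+63, 1+8) = Beta(64, 9).
Mode = (64−1)/(64+9−2) = 63/71 = 0.887.
With a flat prior the MAP equals the MLE, 63/71.
Mean = 64/(64+9) = 64/73 = 0.877.

MAP = 0.887; posterior mean = 0.877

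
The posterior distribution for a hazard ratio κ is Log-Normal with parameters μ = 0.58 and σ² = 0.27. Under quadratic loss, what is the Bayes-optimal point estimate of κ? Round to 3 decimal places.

2.044

Mode = exp(μ − σ²) = exp(0.31) = 1.363.
Mean = exp(μ + σ²/2) = exp(0.715) = 2.044.
Quadratic loss ⇒ the optimal estimator is the posterior mean.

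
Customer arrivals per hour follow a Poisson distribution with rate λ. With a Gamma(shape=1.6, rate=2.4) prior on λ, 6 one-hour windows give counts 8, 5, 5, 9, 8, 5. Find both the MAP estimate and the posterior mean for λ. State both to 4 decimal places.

Σ counts = 40. Posterior: Gamma(shape = 1.6+40 = 41.6, rate = 2.4+6 = 8.4).
Mode = (α−1)/β = 40.6/8.4 = 4.8333.
Mean = α/β = 41.6/8.4 = 4.9524.

MAP = 4.8333, posterior mean = 4.9524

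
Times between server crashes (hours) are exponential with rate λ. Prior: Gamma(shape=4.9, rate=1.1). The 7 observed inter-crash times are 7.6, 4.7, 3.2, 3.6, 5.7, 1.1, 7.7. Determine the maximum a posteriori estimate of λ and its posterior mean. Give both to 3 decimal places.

Σ times = 33.6. Posterior: Gamma(shape = 4.9+7 = 11.9, rate = 1.1+33.6 = 34.7).
Mode = (α−1)/β = 10.9/34.7 = 0.314.
Mean = α/β = 11.9/34.7 = 0.343.
The posterior is right-skewed, so the mean exceeds the mode.

λ_MAP = 0.314, E[λ|data] = 0.343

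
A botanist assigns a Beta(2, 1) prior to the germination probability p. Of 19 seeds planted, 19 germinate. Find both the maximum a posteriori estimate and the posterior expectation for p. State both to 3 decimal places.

MAP: 1.000. Posterior mean: 0.955.

Posterior: Beta(2+19, 1+0) = Beta(21, 1).
Since β = 1 ≤ 1 and α > 1, the Beta density is monotone increasing on [0,1]; the mode is at 1.
Mean = 21/(21+1) = 0.955.
Left-skewed posterior ⇒ mean < mode.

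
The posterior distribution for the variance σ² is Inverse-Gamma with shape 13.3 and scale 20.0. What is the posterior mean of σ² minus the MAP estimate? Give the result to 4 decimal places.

0.2274

Mode = β/(α+1) = 20.0/14.3 = 1.3986.
Mean = β/(α−1) = 20.0/12.3 = 1.6260.
Difference = 1.6260 − 1.3986 = 0.2274.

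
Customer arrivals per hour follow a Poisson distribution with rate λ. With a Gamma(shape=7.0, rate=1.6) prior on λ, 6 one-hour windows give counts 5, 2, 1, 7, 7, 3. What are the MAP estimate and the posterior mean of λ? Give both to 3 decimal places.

MAP = 4.079, posterior mean = 4.211

Σ counts = 25. Posterior: Gamma(shape = 7.0+25 = 32.0, rate = 1.6+6 = 7.6).
Mode = (α−1)/β = 31.0/7.6 = 4.079.
Mean = α/β = 32.0/7.6 = 4.211.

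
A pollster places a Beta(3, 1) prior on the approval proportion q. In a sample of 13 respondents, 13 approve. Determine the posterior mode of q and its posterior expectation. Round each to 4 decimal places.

posterior mode = 1.0000, posterior expectation = 0.9412

Posterior: Beta(3+13, 1+0) = Beta(16, 1).
Since β = 1 ≤ 1 and α > 1, the Beta density is monotone increasing on [0,1]; the mode is at 1.
Mean = 16/(16+1) = 0.9412.
The posterior is left-skewed, so the mode exceeds the mean.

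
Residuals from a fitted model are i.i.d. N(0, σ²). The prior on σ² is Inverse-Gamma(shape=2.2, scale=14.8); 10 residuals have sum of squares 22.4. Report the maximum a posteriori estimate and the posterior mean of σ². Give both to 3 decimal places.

Posterior: Inverse-Gamma(shape = 2.2+10/2 = 7.2, scale = 14.8+22.4/2 = 26.0).
Mode = β/(α+1) = 26.0/8.2 = 3.171.
Mean = β/(α−1) = 26.0/6.2 = 4.194.

σ²_MAP = 3.171, E[σ²|data] = 4.194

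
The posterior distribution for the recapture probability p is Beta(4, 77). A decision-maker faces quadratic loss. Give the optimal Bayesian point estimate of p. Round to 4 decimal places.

Mode = (4−1)/(4+77−2) = 3/79 = 0.0380.
Mean = 4/(4+77) = 4/81 = 0.0494.
Quadratic loss ⇒ the optimal estimator is the posterior mean.

0.0494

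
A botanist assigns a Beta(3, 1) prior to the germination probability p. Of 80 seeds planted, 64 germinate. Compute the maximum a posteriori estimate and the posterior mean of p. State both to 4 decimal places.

MAP = 0.8049, posterior mean = 0.7976

Posterior: Beta(3+64, 1+16) = Beta(67, 17).
Mode = (67−1)/(67+17−2) = 66/82 = 0.8049.
Mean = 67/(67+17) = 67/84 = 0.7976.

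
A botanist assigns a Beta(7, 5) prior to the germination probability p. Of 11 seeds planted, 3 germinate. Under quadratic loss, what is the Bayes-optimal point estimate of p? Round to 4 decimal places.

Posterior: Beta(7+3, 5+8) = Beta(10, 13).
Mode = (10−1)/(10+13−2) = 9/21 = 0.4286.
Mean = 10/(10+13) = 10/23 = 0.4348.
Quadratic loss ⇒ the optimal estimator is the posterior mean.

0.4348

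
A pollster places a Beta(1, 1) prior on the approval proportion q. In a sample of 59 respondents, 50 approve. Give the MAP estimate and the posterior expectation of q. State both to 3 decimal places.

q_MAP = 0.847, E[q|data] = 0.836

Posterior: Beta(1+50, 1+9) = Beta(51, 10).
Mode = (51−1)/(51+10−2) = 50/59 = 0.847.
With a flat prior the MAP equals the MLE, 50/59.
Mean = 51/(51+10) = 51/61 = 0.836.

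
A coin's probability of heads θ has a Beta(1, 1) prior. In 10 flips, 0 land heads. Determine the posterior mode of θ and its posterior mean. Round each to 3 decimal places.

Posterior: Beta(1+0, 1+10) = Beta(1, 11).
Since α = 1 ≤ 1 and β > 1, the Beta density is monotone decreasing on [0,1]; the mode is at 0.
Mean = 1/(1+11) = 0.083.

θ_MAP = 0.000, E[θ|data] = 0.083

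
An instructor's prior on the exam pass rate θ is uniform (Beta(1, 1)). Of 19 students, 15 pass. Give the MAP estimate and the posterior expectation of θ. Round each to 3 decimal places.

Posterior: Beta(1+15, 1+4) = Beta(16, 5).
Mode = (16−1)/(16+5−2) = 15/19 = 0.789.
With a flat prior the MAP equals the MLE, 15/19.
Mean = 16/(16+5) = 16/21 = 0.762.

MAP = 0.789; posterior mean = 0.762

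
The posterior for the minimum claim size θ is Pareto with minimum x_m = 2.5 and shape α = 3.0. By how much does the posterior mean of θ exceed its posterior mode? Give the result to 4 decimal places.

1.2500

The Pareto density is strictly decreasing on [x_m, ∞), so the mode is x_m = 2.5000.
Mean = α·x_m/(α−1) = 3.0·2.5/2.0 = 3.7500.
Difference = 3.7500 − 2.5000 = 1.2500.
Mean > mode: the posterior has a right tail.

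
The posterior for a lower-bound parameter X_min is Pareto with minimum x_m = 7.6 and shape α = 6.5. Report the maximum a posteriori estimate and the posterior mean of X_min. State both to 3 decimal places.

MAP = 7.600, posterior mean = 8.982

The Pareto density is strictly decreasing on [x_m, ∞), so the mode is x_m = 7.600.
Mean = α·x_m/(α−1) = 6.5·7.6/5.5 = 8.982.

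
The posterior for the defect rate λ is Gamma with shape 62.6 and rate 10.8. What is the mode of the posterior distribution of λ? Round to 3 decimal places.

5.704

Mode = (α−1)/β = 61.6/10.8 = 5.704.
Mean = α/β = 62.6/10.8 = 5.796.
This is the posterior mode — the MAP estimate.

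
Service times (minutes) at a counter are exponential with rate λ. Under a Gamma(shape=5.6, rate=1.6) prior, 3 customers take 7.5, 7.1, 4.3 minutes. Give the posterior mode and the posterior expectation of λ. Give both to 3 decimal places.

Σ times = 18.9. Posterior: Gamma(shape = 5.6+3 = 8.6, rate = 1.6+18.9 = 20.5).
Mode = (α−1)/β = 7.6/20.5 = 0.371.
Mean = α/β = 8.6/20.5 = 0.420.
The mean is pulled above the mode by the posterior's right skew.

λ_MAP = 0.371, E[λ|data] = 0.420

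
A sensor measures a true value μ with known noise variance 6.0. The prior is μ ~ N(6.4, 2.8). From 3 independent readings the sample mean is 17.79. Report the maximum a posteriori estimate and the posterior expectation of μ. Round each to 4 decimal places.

MAP = 13.0442, posterior mean = 13.0442

Posterior for μ is Normal. Precision-weighted mean: (1/2.8·6.4 + 3/6.0·17.79) / (1/2.8 + 3/6.0) = 13.0442.
A Normal posterior is symmetric, so mode = mean.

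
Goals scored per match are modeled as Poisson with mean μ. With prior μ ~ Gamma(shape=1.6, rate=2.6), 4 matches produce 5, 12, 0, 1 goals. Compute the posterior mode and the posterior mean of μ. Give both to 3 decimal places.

MAP = 2.818, posterior mean = 2.970

Σ counts = 18. Posterior: Gamma(shape = 1.6+18 = 19.6, rate = 2.6+4 = 6.6).
Mode = (α−1)/β = 18.6/6.6 = 2.818.
Mean = α/β = 19.6/6.6 = 2.970.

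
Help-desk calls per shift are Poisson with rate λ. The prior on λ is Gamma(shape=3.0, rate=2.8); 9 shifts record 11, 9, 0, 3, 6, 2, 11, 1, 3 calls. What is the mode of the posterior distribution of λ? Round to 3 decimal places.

Σ counts = 46. Posterior: Gamma(shape = 3.0+46 = 49.0, rate = 2.8+9 = 11.8).
Mode = (α−1)/β = 48.0/11.8 = 4.068.
Mean = α/β = 49.0/11.8 = 4.153.
This is the posterior mode — the MAP estimate.

4.068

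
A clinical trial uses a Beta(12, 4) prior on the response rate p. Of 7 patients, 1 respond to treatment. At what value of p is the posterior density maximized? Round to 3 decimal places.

Posterior: Beta(12+1, 4+6) = Beta(13, 10).
Mode = (13−1)/(13+10−2) = 12/21 = 0.571.
Mean = 13/(13+10) = 13/23 = 0.565.
This is the posterior mode — the MAP estimate.

0.571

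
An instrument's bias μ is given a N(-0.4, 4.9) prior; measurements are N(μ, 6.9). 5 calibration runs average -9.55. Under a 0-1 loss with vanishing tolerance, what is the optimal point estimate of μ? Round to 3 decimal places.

Posterior for μ is Normal. Precision-weighted mean: (1/4.9·-0.4 + 5/6.9·-9.55) / (1/4.9 + 5/6.9) = -7.539.
A Normal posterior is symmetric, so mode = mean.
This is the posterior mode — the MAP estimate.

-7.539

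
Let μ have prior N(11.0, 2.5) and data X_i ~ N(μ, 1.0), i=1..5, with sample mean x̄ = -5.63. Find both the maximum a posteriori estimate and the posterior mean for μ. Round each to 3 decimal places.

Posterior for μ is Normal. Precision-weighted mean: (1/2.5·11.0 + 5/1.0·-5.63) / (1/2.5 + 5/1.0) = -4.398.
A Normal posterior is symmetric, so mode = mean.

MAP = -4.398; posterior mean = -4.398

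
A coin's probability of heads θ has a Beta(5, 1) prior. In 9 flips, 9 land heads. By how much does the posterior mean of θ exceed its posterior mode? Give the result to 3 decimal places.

Posterior: Beta(5+9, 1+0) = Beta(14, 1).
Since β = 1 ≤ 1 and α > 1, the Beta density is monotone increasing on [0,1]; the mode is at 1.
Mean = 14/(14+1) = 0.933.
Difference = 0.933 − 1.000 = -0.067.
The mean is pulled below the mode by the posterior's left skew.

-0.067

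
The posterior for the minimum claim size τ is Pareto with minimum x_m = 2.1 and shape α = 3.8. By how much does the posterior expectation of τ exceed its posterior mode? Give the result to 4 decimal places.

0.7500

The Pareto density is strictly decreasing on [x_m, ∞), so the mode is x_m = 2.1000.
Mean = α·x_m/(α−1) = 3.8·2.1/2.8 = 2.8500.
Difference = 2.8500 − 2.1000 = 0.7500.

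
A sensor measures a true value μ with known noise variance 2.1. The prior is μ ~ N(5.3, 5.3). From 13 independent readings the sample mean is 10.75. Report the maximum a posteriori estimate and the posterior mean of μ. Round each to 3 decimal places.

Posterior for μ is Normal. Precision-weighted mean: (1/5.3·5.3 + 13/2.1·10.75) / (1/5.3 + 13/2.1) = 10.589.
A Normal posterior is symmetric, so mode = mean.

maximum a posteriori estimate = 10.589, posterior mean = 10.589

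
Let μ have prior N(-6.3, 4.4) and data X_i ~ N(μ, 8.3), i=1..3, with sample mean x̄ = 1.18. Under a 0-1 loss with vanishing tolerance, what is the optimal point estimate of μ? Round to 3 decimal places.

-1.708

Posterior for μ is Normal. Precision-weighted mean: (1/4.4·-6.3 + 3/8.3·1.18) / (1/4.4 + 3/8.3) = -1.708.
A Normal posterior is symmetric, so mode = mean.
This is the posterior mode — the MAP estimate.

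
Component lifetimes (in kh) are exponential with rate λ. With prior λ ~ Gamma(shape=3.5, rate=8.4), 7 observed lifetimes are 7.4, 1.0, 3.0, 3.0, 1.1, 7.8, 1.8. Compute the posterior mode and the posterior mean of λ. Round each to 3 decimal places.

Σ times = 25.1. Posterior: Gamma(shape = 3.5+7 = 10.5, rate = 8.4+25.1 = 33.5).
Mode = (α−1)/β = 9.5/33.5 = 0.284.
Mean = α/β = 10.5/33.5 = 0.313.

MAP = 0.284, posterior mean = 0.313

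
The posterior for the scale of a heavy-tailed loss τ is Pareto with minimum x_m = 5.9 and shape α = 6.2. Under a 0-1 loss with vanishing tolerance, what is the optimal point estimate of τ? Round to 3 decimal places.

The Pareto density is strictly decreasing on [x_m, ∞), so the mode is x_m = 5.900.
Mean = α·x_m/(α−1) = 6.2·5.9/5.2 = 7.035.
This is the posterior mode — the MAP estimate.

5.900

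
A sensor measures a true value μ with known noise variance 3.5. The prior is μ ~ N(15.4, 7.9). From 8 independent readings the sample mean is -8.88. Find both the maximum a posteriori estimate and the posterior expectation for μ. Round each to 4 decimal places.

Posterior for μ is Normal. Precision-weighted mean: (1/7.9·15.4 + 8/3.5·-8.88) / (1/7.9 + 8/3.5) = -7.6059.
A Normal posterior is symmetric, so mode = mean.

MAP = -7.6059, posterior mean = -7.6059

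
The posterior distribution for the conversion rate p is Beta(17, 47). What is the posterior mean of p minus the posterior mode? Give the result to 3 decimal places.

Mode = (17−1)/(17+47−2) = 16/62 = 0.258.
Mean = 17/(17+47) = 17/64 = 0.266.
Difference = 0.266 − 0.258 = 0.008.
The posterior is right-skewed, so the mean exceeds the mode.

0.008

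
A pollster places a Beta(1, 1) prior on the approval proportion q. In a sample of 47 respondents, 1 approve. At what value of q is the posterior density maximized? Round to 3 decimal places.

0.021

Posterior: Beta(1+1, 1+46) = Beta(2, 47).
Mode = (2−1)/(2+47−2) = 1/47 = 0.021.
Mean = 2/(2+47) = 2/49 = 0.041.
This is the posterior mode — the MAP estimate.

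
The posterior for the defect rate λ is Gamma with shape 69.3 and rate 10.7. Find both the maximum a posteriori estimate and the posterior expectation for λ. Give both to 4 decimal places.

Mode = (α−1)/β = 68.3/10.7 = 6.3832.
Mean = α/β = 69.3/10.7 = 6.4766.

maximum a posteriori estimate = 6.3832, posterior expectation = 6.4766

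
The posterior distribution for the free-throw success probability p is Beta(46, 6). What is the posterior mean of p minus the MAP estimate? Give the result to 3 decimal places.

Mode = (46−1)/(46+6−2) = 45/50 = 0.900.
Mean = 46/(46+6) = 46/52 = 0.885.
Difference = 0.885 − 0.900 = -0.015.

-0.015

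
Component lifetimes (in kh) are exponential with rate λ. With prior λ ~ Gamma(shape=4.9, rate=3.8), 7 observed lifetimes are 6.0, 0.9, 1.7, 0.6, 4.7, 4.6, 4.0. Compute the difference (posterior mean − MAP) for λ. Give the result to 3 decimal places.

Σ times = 22.5. Posterior: Gamma(shape = 4.9+7 = 11.9, rate = 3.8+22.5 = 26.3).
Mode = (α−1)/β = 10.9/26.3 = 0.414.
Mean = α/β = 11.9/26.3 = 0.452.
Difference = 0.452 − 0.414 = 0.038.

0.038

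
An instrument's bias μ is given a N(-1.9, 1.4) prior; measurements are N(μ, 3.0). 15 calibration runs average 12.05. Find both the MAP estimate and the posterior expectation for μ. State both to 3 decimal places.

Posterior for μ is Normal. Precision-weighted mean: (1/1.4·-1.9 + 15/3.0·12.05) / (1/1.4 + 15/3.0) = 10.306.
A Normal posterior is symmetric, so mode = mean.

MAP: 10.306. Posterior mean: 10.306.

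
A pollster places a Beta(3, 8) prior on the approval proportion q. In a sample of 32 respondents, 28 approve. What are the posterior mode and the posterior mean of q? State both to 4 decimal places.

Posterior: Beta(3+28, 8+4) = Beta(31, 12).
Mode = (31−1)/(31+12−2) = 30/41 = 0.7317.
Mean = 31/(31+12) = 31/43 = 0.7209.

q_MAP = 0.7317, E[q|data] = 0.7209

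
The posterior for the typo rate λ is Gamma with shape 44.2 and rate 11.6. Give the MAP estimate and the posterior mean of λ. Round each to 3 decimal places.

MAP = 3.724, posterior mean = 3.810

Mode = (α−1)/β = 43.2/11.6 = 3.724.
Mean = α/β = 44.2/11.6 = 3.810.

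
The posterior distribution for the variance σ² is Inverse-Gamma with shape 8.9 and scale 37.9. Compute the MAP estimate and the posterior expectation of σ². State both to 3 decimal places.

MAP estimate = 3.828, posterior expectation = 4.797

Mode = β/(α+1) = 37.9/9.9 = 3.828.
Mean = β/(α−1) = 37.9/7.9 = 4.797.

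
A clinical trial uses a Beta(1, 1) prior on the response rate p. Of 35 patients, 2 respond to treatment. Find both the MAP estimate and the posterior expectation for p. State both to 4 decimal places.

Posterior: Beta(1+2, 1+33) = Beta(3, 34).
Mode = (3−1)/(3+34−2) = 2/35 = 0.0571.
With a flat prior the MAP equals the MLE, 2/35.
Mean = 3/(3+34) = 3/37 = 0.0811.
The posterior is right-skewed, so the mean exceeds the mode.

MAP = 0.0571; posterior mean = 0.0811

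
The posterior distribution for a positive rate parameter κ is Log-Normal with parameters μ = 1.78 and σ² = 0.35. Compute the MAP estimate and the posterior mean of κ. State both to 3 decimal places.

MAP = 4.179; posterior mean = 7.064

Mode = exp(μ − σ²) = exp(1.43) = 4.179.
Mean = exp(μ + σ²/2) = exp(1.955) = 7.064.
Right-skewed posterior ⇒ mode < mean.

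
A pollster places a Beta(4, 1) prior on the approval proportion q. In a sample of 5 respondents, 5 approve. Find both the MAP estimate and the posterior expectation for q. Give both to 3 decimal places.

Posterior: Beta(4+5, 1+0) = Beta(9, 1).
Since β = 1 ≤ 1 and α > 1, the Beta density is monotone increasing on [0,1]; the mode is at 1.
Mean = 9/(9+1) = 0.900.
The posterior is left-skewed, so the mode exceeds the mean.

q_MAP = 1.000, E[q|data] = 0.900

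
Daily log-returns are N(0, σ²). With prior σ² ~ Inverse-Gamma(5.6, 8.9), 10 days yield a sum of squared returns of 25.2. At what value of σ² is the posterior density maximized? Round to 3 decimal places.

1.853

Posterior: Inverse-Gamma(shape = 5.6+10/2 = 10.6, scale = 8.9+25.2/2 = 21.5).
Mode = β/(α+1) = 21.5/11.6 = 1.853.
Mean = β/(α−1) = 21.5/9.6 = 2.240.
This is the posterior mode — the MAP estimate.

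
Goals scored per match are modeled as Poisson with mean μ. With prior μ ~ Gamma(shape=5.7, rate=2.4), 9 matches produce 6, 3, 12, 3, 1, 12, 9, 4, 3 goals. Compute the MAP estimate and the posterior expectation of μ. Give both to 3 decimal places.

μ_MAP = 5.061, E[μ|data] = 5.149

Σ counts = 53. Posterior: Gamma(shape = 5.7+53 = 58.7, rate = 2.4+9 = 11.4).
Mode = (α−1)/β = 57.7/11.4 = 5.061.
Mean = α/β = 58.7/11.4 = 5.149.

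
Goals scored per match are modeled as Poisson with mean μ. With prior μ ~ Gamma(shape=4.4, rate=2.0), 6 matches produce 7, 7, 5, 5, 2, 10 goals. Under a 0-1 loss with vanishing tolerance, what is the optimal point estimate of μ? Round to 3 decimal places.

Σ counts = 36. Posterior: Gamma(shape = 4.4+36 = 40.4, rate = 2.0+6 = 8.0).
Mode = (α−1)/β = 39.4/8.0 = 4.925.
Mean = α/β = 40.4/8.0 = 5.050.
This is the posterior mode — the MAP estimate.

4.925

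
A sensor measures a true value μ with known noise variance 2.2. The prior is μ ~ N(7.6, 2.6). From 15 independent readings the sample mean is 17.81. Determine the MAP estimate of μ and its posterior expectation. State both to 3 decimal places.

MAP = 17.265; posterior mean = 17.265

Posterior for μ is Normal. Precision-weighted mean: (1/2.6·7.6 + 15/2.2·17.81) / (1/2.6 + 15/2.2) = 17.265.
A Normal posterior is symmetric, so mode = mean.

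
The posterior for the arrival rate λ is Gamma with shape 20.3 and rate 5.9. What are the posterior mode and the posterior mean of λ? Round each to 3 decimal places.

Mode = (α−1)/β = 19.3/5.9 = 3.271.
Mean = α/β = 20.3/5.9 = 3.441.

posterior mode = 3.271, posterior mean = 3.441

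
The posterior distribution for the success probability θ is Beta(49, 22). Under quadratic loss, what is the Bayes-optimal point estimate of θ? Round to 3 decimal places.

0.690

Mode = (49−1)/(49+22−2) = 48/69 = 0.696.
Mean = 49/(49+22) = 49/71 = 0.690.
Quadratic loss ⇒ the optimal estimator is the posterior mean.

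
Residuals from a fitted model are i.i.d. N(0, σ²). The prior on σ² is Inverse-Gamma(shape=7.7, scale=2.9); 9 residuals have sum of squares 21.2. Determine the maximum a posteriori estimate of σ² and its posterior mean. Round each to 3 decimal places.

MAP = 1.023; posterior mean = 1.205

Posterior: Inverse-Gamma(shape = 7.7+9/2 = 12.2, scale = 2.9+21.2/2 = 13.5).
Mode = β/(α+1) = 13.5/13.2 = 1.023.
Mean = β/(α−1) = 13.5/11.2 = 1.205.
Mean > mode: the posterior has a right tail.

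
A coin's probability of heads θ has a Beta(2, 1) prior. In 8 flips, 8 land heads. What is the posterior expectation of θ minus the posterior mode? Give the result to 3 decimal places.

Posterior: Beta(2+8, 1+0) = Beta(10, 1).
Since β = 1 ≤ 1 and α > 1, the Beta density is monotone increasing on [0,1]; the mode is at 1.
Mean = 10/(10+1) = 0.909.
Difference = 0.909 − 1.000 = -0.091.

-0.091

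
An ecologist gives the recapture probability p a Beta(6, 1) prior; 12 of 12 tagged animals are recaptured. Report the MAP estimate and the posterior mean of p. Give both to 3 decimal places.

Posterior: Beta(6+12, 1+0) = Beta(18, 1).
Since β = 1 ≤ 1 and α > 1, the Beta density is monotone increasing on [0,1]; the mode is at 1.
Mean = 18/(18+1) = 0.947.

MAP estimate = 1.000, posterior mean = 0.947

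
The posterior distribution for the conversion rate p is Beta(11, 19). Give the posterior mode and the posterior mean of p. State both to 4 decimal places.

Mode = (11−1)/(11+19−2) = 10/28 = 0.3571.
Mean = 11/(11+19) = 11/30 = 0.3667.

MAP: 0.3571. Posterior mean: 0.3667.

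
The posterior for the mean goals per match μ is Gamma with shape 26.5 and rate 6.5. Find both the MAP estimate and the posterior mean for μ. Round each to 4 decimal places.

Mode = (α−1)/β = 25.5/6.5 = 3.9231.
Mean = α/β = 26.5/6.5 = 4.0769.

MAP = 3.9231, posterior mean = 4.0769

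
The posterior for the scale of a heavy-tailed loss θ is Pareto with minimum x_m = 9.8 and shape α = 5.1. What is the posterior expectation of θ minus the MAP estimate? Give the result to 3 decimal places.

The Pareto density is strictly decreasing on [x_m, ∞), so the mode is x_m = 9.800.
Mean = α·x_m/(α−1) = 5.1·9.8/4.1 = 12.190.
Difference = 12.190 − 9.800 = 2.390.

2.390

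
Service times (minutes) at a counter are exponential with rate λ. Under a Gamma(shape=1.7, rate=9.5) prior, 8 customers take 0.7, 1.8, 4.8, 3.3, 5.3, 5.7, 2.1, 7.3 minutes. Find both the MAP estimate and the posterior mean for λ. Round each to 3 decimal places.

Σ times = 31.0. Posterior: Gamma(shape = 1.7+8 = 9.7, rate = 9.5+31.0 = 40.5).
Mode = (α−1)/β = 8.7/40.5 = 0.215.
Mean = α/β = 9.7/40.5 = 0.240.
Mean > mode: the posterior has a right tail.

MAP: 0.215. Posterior mean: 0.240.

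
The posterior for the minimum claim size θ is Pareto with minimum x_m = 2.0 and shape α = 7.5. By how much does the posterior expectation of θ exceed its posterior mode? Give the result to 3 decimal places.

0.308

The Pareto density is strictly decreasing on [x_m, ∞), so the mode is x_m = 2.000.
Mean = α·x_m/(α−1) = 7.5·2.0/6.5 = 2.308.
Difference = 2.308 − 2.000 = 0.308.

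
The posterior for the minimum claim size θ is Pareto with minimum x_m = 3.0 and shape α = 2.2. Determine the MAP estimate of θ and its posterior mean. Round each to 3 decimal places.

MAP = 3.000; posterior mean = 5.500

The Pareto density is strictly decreasing on [x_m, ∞), so the mode is x_m = 3.000.
Mean = α·x_m/(α−1) = 2.2·3.0/1.2 = 5.500.
The mean is pulled above the mode by the posterior's right skew.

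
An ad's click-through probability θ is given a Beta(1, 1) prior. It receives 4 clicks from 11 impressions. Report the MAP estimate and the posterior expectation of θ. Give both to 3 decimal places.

θ_MAP = 0.364, E[θ|data] = 0.385

Posterior: Beta(1+4, 1+7) = Beta(5, 8).
Mode = (5−1)/(5+8−2) = 4/11 = 0.364.
With a flat prior the MAP equals the MLE, 4/11.
Mean = 5/(5+8) = 5/13 = 0.385.
The posterior is right-skewed, so the mean exceeds the mode.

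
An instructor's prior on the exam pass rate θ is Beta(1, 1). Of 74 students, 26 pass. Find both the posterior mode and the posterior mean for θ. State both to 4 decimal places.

θ_MAP = 0.3514, E[θ|data] = 0.3553

Posterior: Beta(1+26, 1+48) = Beta(27, 49).
Mode = (27−1)/(27+49−2) = 26/74 = 0.3514.
Mean = 27/(27+49) = 27/76 = 0.3553.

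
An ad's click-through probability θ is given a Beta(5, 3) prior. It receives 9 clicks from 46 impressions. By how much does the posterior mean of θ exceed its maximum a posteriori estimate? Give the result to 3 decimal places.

Posterior: Beta(5+9, 3+37) = Beta(14, 40).
Mode = (14−1)/(14+40−2) = 13/52 = 0.250.
Mean = 14/(14+40) = 14/54 = 0.259.
Difference = 0.259 − 0.250 = 0.009.
The posterior is right-skewed, so the mean exceeds the mode.

0.009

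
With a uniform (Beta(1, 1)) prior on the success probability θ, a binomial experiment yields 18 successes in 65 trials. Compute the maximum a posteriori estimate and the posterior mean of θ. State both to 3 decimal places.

Posterior: Beta(1+18, 1+47) = Beta(19, 48).
Mode = (19−1)/(19+48−2) = 18/65 = 0.277.
With a flat prior the MAP equals the MLE, 18/65.
Mean = 19/(19+48) = 19/67 = 0.284.
Mean > mode: the posterior has a right tail.

maximum a posteriori estimate = 0.277, posterior mean = 0.284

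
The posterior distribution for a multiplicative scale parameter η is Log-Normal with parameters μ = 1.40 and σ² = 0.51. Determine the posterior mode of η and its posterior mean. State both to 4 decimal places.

η_MAP = 2.4351, E[η|data] = 5.2331

Mode = exp(μ − σ²) = exp(0.89) = 2.4351.
Mean = exp(μ + σ²/2) = exp(1.655) = 5.2331.
The posterior is right-skewed, so the mean exceeds the mode.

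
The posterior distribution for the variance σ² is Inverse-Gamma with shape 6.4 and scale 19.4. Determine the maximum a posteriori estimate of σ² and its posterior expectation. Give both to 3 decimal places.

σ²_MAP = 2.622, E[σ²|data] = 3.593

Mode = β/(α+1) = 19.4/7.4 = 2.622.
Mean = β/(α−1) = 19.4/5.4 = 3.593.
Right-skewed posterior ⇒ mode < mean.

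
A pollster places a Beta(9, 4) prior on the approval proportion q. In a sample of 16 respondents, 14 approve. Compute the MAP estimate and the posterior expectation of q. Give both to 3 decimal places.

Posterior: Beta(9+14, 4+2) = Beta(23, 6).
Mode = (23−1)/(23+6−2) = 22/27 = 0.815.
Mean = 23/(23+6) = 23/29 = 0.793.

MAP: 0.815. Posterior mean: 0.793.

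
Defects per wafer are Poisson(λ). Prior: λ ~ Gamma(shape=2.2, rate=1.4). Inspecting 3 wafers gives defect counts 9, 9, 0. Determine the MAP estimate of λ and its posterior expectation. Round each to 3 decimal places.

Σ counts = 18. Posterior: Gamma(shape = 2.2+18 = 20.2, rate = 1.4+3 = 4.4).
Mode = (α−1)/β = 19.2/4.4 = 4.364.
Mean = α/β = 20.2/4.4 = 4.591.

λ_MAP = 4.364, E[λ|data] = 4.591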